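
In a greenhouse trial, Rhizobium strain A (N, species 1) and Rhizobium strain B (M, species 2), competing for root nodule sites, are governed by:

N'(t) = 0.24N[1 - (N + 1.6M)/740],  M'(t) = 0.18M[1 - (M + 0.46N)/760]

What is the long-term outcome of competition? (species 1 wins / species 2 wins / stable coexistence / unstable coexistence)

Compare the nullcline intercepts: K1/α12 = 740/1.6 = 462 < K2 = 760; K2/α21 = 760/0.46 = 1650 > K1 = 740.
Since the inequalities point opposite ways, species 2 can invade but species 1 cannot.

species 2 excludes species 1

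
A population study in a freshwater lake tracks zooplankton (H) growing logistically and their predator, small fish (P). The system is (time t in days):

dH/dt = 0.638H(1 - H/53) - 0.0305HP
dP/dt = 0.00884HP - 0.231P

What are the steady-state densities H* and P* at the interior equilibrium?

From dP/dt = 0 with P > 0: 0.00884H* = 0.231, so H* = 26.1.
Substitute into dH/dt = 0: 0.638(1 - 26.1/53) = 0.0305P*.
The bracket is 0.507, giving P* = 0.323/0.0305 = 10.6.

H* ≈ 26.1, P* ≈ 10.6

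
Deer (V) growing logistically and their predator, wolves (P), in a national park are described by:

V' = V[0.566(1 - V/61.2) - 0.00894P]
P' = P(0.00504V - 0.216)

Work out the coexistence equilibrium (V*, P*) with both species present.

From dP/dt = 0 with P > 0: 0.00504V* = 0.216, so V* = 42.9.
Substitute into dV/dt = 0: 0.566(1 - 42.9/61.2) = 0.00894P*.
The bracket is 0.3, giving P* = 0.17/0.00894 = 19.

V* ≈ 42.9, P* ≈ 19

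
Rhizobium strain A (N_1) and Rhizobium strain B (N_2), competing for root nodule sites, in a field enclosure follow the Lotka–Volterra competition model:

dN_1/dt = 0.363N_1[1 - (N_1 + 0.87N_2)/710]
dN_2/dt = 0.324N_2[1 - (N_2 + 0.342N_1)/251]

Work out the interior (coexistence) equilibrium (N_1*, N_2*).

N_1* ≈ 700, N_2* ≈ 11.6

Setting both brackets to zero gives the nullclines N_1 + 0.87N_2 = 710 and 0.342N_1 + N_2 = 251.
Substituting N_2 = 251 - 0.342N_1 into the first: N_1(1 - 0.87·0.342) = 710 - 0.87·251.
So N_1* = 492/0.702 = 700, and then N_2* = 251 - 0.342·700 = 11.6.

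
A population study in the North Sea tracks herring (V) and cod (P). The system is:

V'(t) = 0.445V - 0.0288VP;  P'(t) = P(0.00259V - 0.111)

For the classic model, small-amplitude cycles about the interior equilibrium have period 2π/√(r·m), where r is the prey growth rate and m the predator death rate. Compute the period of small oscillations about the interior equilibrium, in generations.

Here r = 0.445 and m = 0.111, so r·m = 0.0494.
ω = √0.0494 = 0.222 per generation, hence T = 2π/ω ≈ 28.3 generations.

T ≈ 28.3 generations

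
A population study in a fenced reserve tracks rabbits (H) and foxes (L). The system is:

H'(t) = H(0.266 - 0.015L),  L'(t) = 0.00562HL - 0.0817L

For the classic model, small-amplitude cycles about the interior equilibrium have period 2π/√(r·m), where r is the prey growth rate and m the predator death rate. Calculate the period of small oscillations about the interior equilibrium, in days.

T ≈ 42.6 days

Here r = 0.266 and m = 0.0817, so r·m = 0.0217.
ω = √0.0217 = 0.147 per day, hence T = 2π/ω ≈ 42.6 days.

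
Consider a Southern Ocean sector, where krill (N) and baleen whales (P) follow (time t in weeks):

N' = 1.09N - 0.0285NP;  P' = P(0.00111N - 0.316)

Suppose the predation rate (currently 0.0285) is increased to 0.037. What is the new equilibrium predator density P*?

P* ≈ 29.5

At the interior fixed point, setting dN/dt = 0 with N > 0 fixes P* = (prey growth rate)/(NP coefficient) — independent of the other coefficients.
With the change, P* = 1.09/0.037 = 29.5; it falls from 38.2.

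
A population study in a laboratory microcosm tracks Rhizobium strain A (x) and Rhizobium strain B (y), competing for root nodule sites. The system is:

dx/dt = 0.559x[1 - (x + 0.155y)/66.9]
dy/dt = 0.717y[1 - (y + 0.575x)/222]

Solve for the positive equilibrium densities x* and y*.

Setting both brackets to zero gives the nullclines x + 0.155y = 66.9 and 0.575x + y = 222.
Substituting y = 222 - 0.575x into the first: x(1 - 0.155·0.575) = 66.9 - 0.155·222.
So x* = 32.5/0.911 = 35.7, and then y* = 222 - 0.575·35.7 = 201.

x* ≈ 35.7, y* ≈ 201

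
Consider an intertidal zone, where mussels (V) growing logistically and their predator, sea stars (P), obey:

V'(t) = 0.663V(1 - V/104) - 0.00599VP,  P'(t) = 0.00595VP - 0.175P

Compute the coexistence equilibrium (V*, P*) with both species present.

From dP/dt = 0 with P > 0: 0.00595V* = 0.175, so V* = 29.4.
Substitute into dV/dt = 0: 0.663(1 - 29.4/104) = 0.00599P*.
The bracket is 0.717, giving P* = 0.476/0.00599 = 79.4.

V* ≈ 29.4, P* ≈ 79.4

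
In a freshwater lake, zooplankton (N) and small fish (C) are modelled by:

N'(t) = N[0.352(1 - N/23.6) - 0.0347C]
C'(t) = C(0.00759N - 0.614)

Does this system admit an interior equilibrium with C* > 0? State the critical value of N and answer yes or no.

The predator equation gives dC/dt > 0 only when N > 0.614/0.00759 = 80.9.
Without the predator, N → K = 23.6. Since 23.6 < 80.9, the predator cannot invade.

Threshold N = 80.9; K < 80.9, so no, the predator goes extinct.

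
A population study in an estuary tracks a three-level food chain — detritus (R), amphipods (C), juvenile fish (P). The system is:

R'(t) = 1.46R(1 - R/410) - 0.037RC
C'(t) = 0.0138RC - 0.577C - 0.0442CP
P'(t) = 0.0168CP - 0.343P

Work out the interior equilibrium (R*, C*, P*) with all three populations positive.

R* ≈ 198, C* ≈ 20.4, P* ≈ 48.7

From dP/dt = 0: 0.0168C* = 0.343, so C* = 20.4.
From dR/dt = 0: 1.46(1 - R*/410) = 0.037·20.4, giving R* = 410·(1 - 0.517) = 198.
From dC/dt = 0: 0.0138·198 - 0.577 = 0.0442P*, so P* = 2.15/0.0442 = 48.7.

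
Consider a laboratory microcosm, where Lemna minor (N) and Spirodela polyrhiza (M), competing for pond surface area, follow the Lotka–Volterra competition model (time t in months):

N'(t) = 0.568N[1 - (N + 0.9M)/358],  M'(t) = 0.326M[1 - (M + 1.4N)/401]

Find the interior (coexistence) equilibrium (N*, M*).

N* ≈ 11.2, M* ≈ 385

Setting both brackets to zero gives the nullclines N + 0.9M = 358 and 1.4N + M = 401.
Substituting M = 401 - 1.4N into the first: N(1 - 0.9·1.4) = 358 - 0.9·401.
So N* = -2.9/-0.26 = 11.2, and then M* = 401 - 1.4·11.2 = 385.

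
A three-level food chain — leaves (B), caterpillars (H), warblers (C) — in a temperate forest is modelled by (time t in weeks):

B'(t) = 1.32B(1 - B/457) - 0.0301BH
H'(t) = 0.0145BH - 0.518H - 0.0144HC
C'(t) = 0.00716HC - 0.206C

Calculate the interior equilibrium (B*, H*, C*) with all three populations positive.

From dC/dt = 0: 0.00716H* = 0.206, so H* = 28.8.
From dB/dt = 0: 1.32(1 - B*/457) = 0.0301·28.8, giving B* = 457·(1 - 0.656) = 157.
From dH/dt = 0: 0.0145·157 - 0.518 = 0.0144C*, so C* = 1.76/0.0144 = 122.

B* ≈ 157, H* ≈ 28.8, C* ≈ 122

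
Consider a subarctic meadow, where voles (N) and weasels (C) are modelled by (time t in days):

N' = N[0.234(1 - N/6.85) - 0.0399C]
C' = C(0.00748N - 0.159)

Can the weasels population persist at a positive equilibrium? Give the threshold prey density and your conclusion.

Threshold N = 21.3; K < 21.3, so no, the predator goes extinct.

The predator equation gives dC/dt > 0 only when N > 0.159/0.00748 = 21.3.
Without the predator, N → K = 6.85. Since 6.85 < 21.3, the predator cannot invade.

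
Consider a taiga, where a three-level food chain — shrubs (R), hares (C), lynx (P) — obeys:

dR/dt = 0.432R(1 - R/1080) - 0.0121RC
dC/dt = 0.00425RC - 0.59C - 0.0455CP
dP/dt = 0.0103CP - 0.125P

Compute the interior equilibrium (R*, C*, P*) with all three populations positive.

R* ≈ 713, C* ≈ 12.1, P* ≈ 53.6

From dP/dt = 0: 0.0103C* = 0.125, so C* = 12.1.
From dR/dt = 0: 0.432(1 - R*/1080) = 0.0121·12.1, giving R* = 1080·(1 - 0.34) = 713.
From dC/dt = 0: 0.00425·713 - 0.59 = 0.0455P*, so P* = 2.44/0.0455 = 53.6.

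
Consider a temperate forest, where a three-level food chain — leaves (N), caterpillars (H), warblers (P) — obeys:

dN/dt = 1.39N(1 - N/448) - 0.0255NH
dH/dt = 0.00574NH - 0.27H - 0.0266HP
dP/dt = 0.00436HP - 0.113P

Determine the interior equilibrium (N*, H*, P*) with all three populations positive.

N* ≈ 235, H* ≈ 25.9, P* ≈ 40.6

From dP/dt = 0: 0.00436H* = 0.113, so H* = 25.9.
From dN/dt = 0: 1.39(1 - N*/448) = 0.0255·25.9, giving N* = 448·(1 - 0.475) = 235.
From dH/dt = 0: 0.00574·235 - 0.27 = 0.0266P*, so P* = 1.08/0.0266 = 40.6.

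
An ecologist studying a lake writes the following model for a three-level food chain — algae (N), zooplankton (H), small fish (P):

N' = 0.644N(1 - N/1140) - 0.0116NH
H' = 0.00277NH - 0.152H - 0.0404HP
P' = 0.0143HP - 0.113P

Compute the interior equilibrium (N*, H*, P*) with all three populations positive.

N* ≈ 978, H* ≈ 7.9, P* ≈ 63.3

From dP/dt = 0: 0.0143H* = 0.113, so H* = 7.9.
From dN/dt = 0: 0.644(1 - N*/1140) = 0.0116·7.9, giving N* = 1140·(1 - 0.142) = 978.
From dH/dt = 0: 0.00277·978 - 0.152 = 0.0404P*, so P* = 2.56/0.0404 = 63.3.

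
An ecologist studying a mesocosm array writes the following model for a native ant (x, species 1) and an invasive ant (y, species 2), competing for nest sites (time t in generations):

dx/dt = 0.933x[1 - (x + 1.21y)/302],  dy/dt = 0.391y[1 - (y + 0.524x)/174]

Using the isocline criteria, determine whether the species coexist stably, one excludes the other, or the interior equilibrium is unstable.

Compare the nullcline intercepts: K1/α12 = 302/1.21 = 250 > K2 = 174; K2/α21 = 174/0.524 = 332 > K1 = 302.
Since both inequalities hold, each species can invade when rare, so the interior equilibrium is stable.

stable coexistence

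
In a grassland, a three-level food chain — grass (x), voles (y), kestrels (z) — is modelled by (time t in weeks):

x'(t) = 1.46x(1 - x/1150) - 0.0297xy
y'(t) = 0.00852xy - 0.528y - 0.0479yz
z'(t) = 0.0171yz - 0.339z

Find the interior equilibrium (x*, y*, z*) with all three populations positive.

From dz/dt = 0: 0.0171y* = 0.339, so y* = 19.8.
From dx/dt = 0: 1.46(1 - x*/1150) = 0.0297·19.8, giving x* = 1150·(1 - 0.403) = 686.
From dy/dt = 0: 0.00852·686 - 0.528 = 0.0479z*, so z* = 5.32/0.0479 = 111.

x* ≈ 686, y* ≈ 19.8, z* ≈ 111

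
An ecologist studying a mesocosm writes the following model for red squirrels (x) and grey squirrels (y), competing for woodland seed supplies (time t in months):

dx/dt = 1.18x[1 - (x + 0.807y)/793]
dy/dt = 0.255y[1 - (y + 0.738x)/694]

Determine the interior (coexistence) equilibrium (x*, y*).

Setting both brackets to zero gives the nullclines x + 0.807y = 793 and 0.738x + y = 694.
Substituting y = 694 - 0.738x into the first: x(1 - 0.807·0.738) = 793 - 0.807·694.
So x* = 233/0.404 = 576, and then y* = 694 - 0.738·576 = 269.

x* ≈ 576, y* ≈ 269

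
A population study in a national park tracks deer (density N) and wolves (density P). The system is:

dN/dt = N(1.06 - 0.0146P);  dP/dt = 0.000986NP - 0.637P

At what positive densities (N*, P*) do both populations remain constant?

Set dP/dt = 0 with P > 0: 0.000986N - 0.637 = 0, so N* = 0.637/0.000986 = 646.
Set dN/dt = 0 with N > 0: 1.06 - 0.0146P = 0, so P* = 1.06/0.0146 = 72.6.

N* ≈ 646, P* ≈ 72.6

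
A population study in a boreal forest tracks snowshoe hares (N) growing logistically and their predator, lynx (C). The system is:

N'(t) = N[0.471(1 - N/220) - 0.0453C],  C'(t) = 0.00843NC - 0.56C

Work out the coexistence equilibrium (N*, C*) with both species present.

N* ≈ 66.4, C* ≈ 7.26

From dC/dt = 0 with C > 0: 0.00843N* = 0.56, so N* = 66.4.
Substitute into dN/dt = 0: 0.471(1 - 66.4/220) = 0.0453C*.
The bracket is 0.698, giving C* = 0.329/0.0453 = 7.26.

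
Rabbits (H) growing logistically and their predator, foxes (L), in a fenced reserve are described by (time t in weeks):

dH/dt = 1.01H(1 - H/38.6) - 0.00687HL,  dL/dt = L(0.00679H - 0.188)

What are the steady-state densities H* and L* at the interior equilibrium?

From dL/dt = 0 with L > 0: 0.00679H* = 0.188, so H* = 27.7.
Substitute into dH/dt = 0: 1.01(1 - 27.7/38.6) = 0.00687L*.
The bracket is 0.283, giving L* = 0.286/0.00687 = 41.6.

H* ≈ 27.7, L* ≈ 41.6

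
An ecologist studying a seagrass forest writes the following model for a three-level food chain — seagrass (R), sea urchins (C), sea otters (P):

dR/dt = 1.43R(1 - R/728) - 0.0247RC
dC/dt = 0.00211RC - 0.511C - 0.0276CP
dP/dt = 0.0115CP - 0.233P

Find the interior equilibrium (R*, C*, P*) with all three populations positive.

From dP/dt = 0: 0.0115C* = 0.233, so C* = 20.3.
From dR/dt = 0: 1.43(1 - R*/728) = 0.0247·20.3, giving R* = 728·(1 - 0.35) = 473.
From dC/dt = 0: 0.00211·473 - 0.511 = 0.0276P*, so P* = 0.488/0.0276 = 17.7.

R* ≈ 473, C* ≈ 20.3, P* ≈ 17.7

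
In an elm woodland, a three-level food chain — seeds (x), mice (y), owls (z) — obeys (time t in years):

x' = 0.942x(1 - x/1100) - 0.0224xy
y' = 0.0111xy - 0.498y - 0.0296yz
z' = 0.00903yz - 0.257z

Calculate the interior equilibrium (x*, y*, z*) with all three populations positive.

x* ≈ 356, y* ≈ 28.5, z* ≈ 117

From dz/dt = 0: 0.00903y* = 0.257, so y* = 28.5.
From dx/dt = 0: 0.942(1 - x*/1100) = 0.0224·28.5, giving x* = 1100·(1 - 0.677) = 356.
From dy/dt = 0: 0.0111·356 - 0.498 = 0.0296z*, so z* = 3.45/0.0296 = 117.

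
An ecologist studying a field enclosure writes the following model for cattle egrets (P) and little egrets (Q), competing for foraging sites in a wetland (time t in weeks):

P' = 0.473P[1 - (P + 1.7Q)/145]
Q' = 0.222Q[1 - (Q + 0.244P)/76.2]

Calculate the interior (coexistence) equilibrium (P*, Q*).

Setting both brackets to zero gives the nullclines P + 1.7Q = 145 and 0.244P + Q = 76.2.
Substituting Q = 76.2 - 0.244P into the first: P(1 - 1.7·0.244) = 145 - 1.7·76.2.
So P* = 15.5/0.585 = 26.4, and then Q* = 76.2 - 0.244·26.4 = 69.8.

P* ≈ 26.4, Q* ≈ 69.8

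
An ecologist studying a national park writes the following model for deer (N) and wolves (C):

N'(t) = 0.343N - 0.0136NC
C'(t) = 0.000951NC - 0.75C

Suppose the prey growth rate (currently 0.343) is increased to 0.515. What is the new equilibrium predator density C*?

At the interior fixed point, setting dN/dt = 0 with N > 0 fixes C* = (prey growth rate)/(NC coefficient) — independent of the other coefficients.
With the change, C* = 0.515/0.0136 = 37.9; it rises from 25.2.

C* ≈ 37.9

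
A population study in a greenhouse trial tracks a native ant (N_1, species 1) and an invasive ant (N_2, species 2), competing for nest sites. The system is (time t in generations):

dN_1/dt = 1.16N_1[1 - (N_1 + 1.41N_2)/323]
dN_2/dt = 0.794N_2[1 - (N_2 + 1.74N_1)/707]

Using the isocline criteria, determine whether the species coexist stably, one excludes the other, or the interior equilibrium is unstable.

Compare the nullcline intercepts: K1/α12 = 323/1.41 = 229 < K2 = 707; K2/α21 = 707/1.74 = 406 > K1 = 323.
Since the inequalities point opposite ways, species 2 can invade but species 1 cannot.

species 2 excludes species 1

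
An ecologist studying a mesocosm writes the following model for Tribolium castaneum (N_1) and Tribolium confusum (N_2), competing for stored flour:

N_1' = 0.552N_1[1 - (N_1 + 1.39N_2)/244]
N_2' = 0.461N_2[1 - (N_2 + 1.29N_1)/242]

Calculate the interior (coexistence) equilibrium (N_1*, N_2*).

N_1* ≈ 116, N_2* ≈ 91.7

Setting both brackets to zero gives the nullclines N_1 + 1.39N_2 = 244 and 1.29N_1 + N_2 = 242.
Substituting N_2 = 242 - 1.29N_1 into the first: N_1(1 - 1.39·1.29) = 244 - 1.39·242.
So N_1* = -92.4/-0.793 = 116, and then N_2* = 242 - 1.29·116 = 91.7.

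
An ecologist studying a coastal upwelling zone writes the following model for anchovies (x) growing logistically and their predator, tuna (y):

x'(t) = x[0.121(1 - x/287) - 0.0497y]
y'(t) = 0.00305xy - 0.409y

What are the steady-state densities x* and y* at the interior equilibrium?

x* ≈ 134, y* ≈ 1.3

From dy/dt = 0 with y > 0: 0.00305x* = 0.409, so x* = 134.
Substitute into dx/dt = 0: 0.121(1 - 134/287) = 0.0497y*.
The bracket is 0.533, giving y* = 0.0645/0.0497 = 1.3.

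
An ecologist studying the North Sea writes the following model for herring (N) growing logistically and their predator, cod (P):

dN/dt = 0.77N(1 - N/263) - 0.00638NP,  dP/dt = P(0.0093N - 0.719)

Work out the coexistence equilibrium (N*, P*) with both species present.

From dP/dt = 0 with P > 0: 0.0093N* = 0.719, so N* = 77.3.
Substitute into dN/dt = 0: 0.77(1 - 77.3/263) = 0.00638P*.
The bracket is 0.706, giving P* = 0.544/0.00638 = 85.2.

N* ≈ 77.3, P* ≈ 85.2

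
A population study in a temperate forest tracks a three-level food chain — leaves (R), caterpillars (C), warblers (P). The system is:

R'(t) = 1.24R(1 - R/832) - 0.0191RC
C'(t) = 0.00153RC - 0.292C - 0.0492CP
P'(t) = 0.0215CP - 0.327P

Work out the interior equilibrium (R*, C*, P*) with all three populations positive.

From dP/dt = 0: 0.0215C* = 0.327, so C* = 15.2.
From dR/dt = 0: 1.24(1 - R*/832) = 0.0191·15.2, giving R* = 832·(1 - 0.234) = 637.
From dC/dt = 0: 0.00153·637 - 0.292 = 0.0492P*, so P* = 0.683/0.0492 = 13.9.

R* ≈ 637, C* ≈ 15.2, P* ≈ 13.9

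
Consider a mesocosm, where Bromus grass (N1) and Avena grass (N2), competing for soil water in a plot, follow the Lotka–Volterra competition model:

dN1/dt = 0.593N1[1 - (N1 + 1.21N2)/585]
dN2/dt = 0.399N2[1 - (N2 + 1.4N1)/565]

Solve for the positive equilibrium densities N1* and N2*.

N1* ≈ 142, N2* ≈ 366

Setting both brackets to zero gives the nullclines N1 + 1.21N2 = 585 and 1.4N1 + N2 = 565.
Substituting N2 = 565 - 1.4N1 into the first: N1(1 - 1.21·1.4) = 585 - 1.21·565.
So N1* = -98.6/-0.694 = 142, and then N2* = 565 - 1.4·142 = 366.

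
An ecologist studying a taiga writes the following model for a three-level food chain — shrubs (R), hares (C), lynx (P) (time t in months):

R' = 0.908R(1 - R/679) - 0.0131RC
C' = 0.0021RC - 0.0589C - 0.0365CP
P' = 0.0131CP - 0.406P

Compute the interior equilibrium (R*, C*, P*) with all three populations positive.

From dP/dt = 0: 0.0131C* = 0.406, so C* = 31.
From dR/dt = 0: 0.908(1 - R*/679) = 0.0131·31, giving R* = 679·(1 - 0.447) = 375.
From dC/dt = 0: 0.0021·375 - 0.0589 = 0.0365P*, so P* = 0.729/0.0365 = 20.

R* ≈ 375, C* ≈ 31, P* ≈ 20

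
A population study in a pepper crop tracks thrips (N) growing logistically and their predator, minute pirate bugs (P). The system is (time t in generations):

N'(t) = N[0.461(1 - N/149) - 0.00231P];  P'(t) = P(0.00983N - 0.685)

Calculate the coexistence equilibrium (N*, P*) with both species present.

From dP/dt = 0 with P > 0: 0.00983N* = 0.685, so N* = 69.7.
Substitute into dN/dt = 0: 0.461(1 - 69.7/149) = 0.00231P*.
The bracket is 0.532, giving P* = 0.245/0.00231 = 106.

N* ≈ 69.7, P* ≈ 106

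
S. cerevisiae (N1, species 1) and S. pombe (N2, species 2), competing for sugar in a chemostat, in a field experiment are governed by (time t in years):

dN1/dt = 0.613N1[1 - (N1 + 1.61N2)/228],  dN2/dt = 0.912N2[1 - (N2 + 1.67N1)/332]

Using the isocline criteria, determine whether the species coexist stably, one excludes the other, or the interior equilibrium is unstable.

Compare the nullcline intercepts: K1/α12 = 228/1.61 = 142 < K2 = 332; K2/α21 = 332/1.67 = 199 < K1 = 228.
Since both are reversed, neither can invade when rare; the interior point is a saddle.

unstable coexistence (outcome depends on initial conditions)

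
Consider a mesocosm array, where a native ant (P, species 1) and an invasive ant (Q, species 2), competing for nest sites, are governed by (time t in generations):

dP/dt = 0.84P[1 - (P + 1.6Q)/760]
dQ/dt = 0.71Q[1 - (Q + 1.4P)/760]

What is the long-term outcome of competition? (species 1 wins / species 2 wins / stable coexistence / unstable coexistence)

unstable coexistence (outcome depends on initial conditions)

Compare the nullcline intercepts: K1/α12 = 760/1.6 = 475 < K2 = 760; K2/α21 = 760/1.4 = 543 < K1 = 760.
Since both are reversed, neither can invade when rare; the interior point is a saddle.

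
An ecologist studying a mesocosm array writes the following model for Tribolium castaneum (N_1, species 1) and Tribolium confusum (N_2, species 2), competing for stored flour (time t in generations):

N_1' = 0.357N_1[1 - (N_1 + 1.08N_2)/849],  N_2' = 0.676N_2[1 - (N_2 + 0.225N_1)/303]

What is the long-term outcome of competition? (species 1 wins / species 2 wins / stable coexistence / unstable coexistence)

Compare the nullcline intercepts: K1/α12 = 849/1.08 = 786 > K2 = 303; K2/α21 = 303/0.225 = 1350 > K1 = 849.
Since both inequalities hold, each species can invade when rare, so the interior equilibrium is stable.

stable coexistence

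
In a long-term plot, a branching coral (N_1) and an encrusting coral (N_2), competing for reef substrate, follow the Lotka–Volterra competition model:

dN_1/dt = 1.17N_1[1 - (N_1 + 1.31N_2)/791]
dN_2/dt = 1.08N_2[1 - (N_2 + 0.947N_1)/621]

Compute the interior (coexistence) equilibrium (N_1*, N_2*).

Setting both brackets to zero gives the nullclines N_1 + 1.31N_2 = 791 and 0.947N_1 + N_2 = 621.
Substituting N_2 = 621 - 0.947N_1 into the first: N_1(1 - 1.31·0.947) = 791 - 1.31·621.
So N_1* = -22.5/-0.241 = 93.6, and then N_2* = 621 - 0.947·93.6 = 532.

N_1* ≈ 93.6, N_2* ≈ 532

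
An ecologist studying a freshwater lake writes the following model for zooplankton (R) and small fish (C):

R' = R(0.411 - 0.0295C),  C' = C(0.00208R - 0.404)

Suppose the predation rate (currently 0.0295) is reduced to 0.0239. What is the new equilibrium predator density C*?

C* ≈ 17.2

At the interior fixed point, setting dR/dt = 0 with R > 0 fixes C* = (prey growth rate)/(RC coefficient) — independent of the other coefficients.
With the change, C* = 0.411/0.0239 = 17.2; it rises from 13.9.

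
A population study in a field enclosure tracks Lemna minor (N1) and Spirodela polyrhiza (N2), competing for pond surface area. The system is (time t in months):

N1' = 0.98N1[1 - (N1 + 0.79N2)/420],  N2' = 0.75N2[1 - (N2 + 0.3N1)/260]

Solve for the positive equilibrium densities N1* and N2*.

Setting both brackets to zero gives the nullclines N1 + 0.79N2 = 420 and 0.3N1 + N2 = 260.
Substituting N2 = 260 - 0.3N1 into the first: N1(1 - 0.79·0.3) = 420 - 0.79·260.
So N1* = 215/0.763 = 281, and then N2* = 260 - 0.3·281 = 176.

N1* ≈ 281, N2* ≈ 176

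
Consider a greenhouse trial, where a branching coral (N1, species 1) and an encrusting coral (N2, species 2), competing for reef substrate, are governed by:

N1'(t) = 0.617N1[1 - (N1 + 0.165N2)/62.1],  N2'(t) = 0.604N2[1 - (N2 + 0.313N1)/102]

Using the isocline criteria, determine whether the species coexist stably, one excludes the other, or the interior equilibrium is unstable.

Compare the nullcline intercepts: K1/α12 = 62.1/0.165 = 376 > K2 = 102; K2/α21 = 102/0.313 = 326 > K1 = 62.1.
Since both inequalities hold, each species can invade when rare, so the interior equilibrium is stable.

stable coexistence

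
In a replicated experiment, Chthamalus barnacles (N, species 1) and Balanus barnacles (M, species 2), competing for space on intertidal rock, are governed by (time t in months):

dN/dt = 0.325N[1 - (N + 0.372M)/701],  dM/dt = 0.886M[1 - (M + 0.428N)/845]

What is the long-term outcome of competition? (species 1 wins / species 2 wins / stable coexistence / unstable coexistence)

Compare the nullcline intercepts: K1/α12 = 701/0.372 = 1880 > K2 = 845; K2/α21 = 845/0.428 = 1970 > K1 = 701.
Since both inequalities hold, each species can invade when rare, so the interior equilibrium is stable.

stable coexistence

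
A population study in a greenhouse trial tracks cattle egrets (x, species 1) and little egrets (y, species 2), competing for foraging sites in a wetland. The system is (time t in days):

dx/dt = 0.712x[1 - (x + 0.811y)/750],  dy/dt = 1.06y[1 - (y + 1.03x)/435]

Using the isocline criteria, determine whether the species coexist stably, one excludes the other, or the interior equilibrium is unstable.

species 1 excludes species 2

Compare the nullcline intercepts: K1/α12 = 750/0.811 = 925 > K2 = 435; K2/α21 = 435/1.03 = 422 < K1 = 750.
Since the inequalities point opposite ways, species 1 can invade but species 2 cannot.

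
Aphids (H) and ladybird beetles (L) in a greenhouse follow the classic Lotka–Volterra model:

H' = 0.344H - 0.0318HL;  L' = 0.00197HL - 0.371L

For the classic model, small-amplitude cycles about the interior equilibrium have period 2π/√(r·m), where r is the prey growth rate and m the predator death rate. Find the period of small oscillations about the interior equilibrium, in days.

T ≈ 17.6 days

Here r = 0.344 and m = 0.371, so r·m = 0.128.
ω = √0.128 = 0.357 per day, hence T = 2π/ω ≈ 17.6 days.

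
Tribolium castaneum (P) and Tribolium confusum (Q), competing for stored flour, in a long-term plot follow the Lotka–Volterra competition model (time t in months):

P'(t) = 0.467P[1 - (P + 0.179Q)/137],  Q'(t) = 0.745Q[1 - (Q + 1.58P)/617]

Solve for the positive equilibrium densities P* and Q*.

Setting both brackets to zero gives the nullclines P + 0.179Q = 137 and 1.58P + Q = 617.
Substituting Q = 617 - 1.58P into the first: P(1 - 0.179·1.58) = 137 - 0.179·617.
So P* = 26.6/0.717 = 37, and then Q* = 617 - 1.58·37 = 558.

P* ≈ 37, Q* ≈ 558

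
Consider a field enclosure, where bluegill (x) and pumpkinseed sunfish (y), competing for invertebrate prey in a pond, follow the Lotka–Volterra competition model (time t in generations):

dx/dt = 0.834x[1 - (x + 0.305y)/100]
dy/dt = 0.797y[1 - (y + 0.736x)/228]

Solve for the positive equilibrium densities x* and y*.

Setting both brackets to zero gives the nullclines x + 0.305y = 100 and 0.736x + y = 228.
Substituting y = 228 - 0.736x into the first: x(1 - 0.305·0.736) = 100 - 0.305·228.
So x* = 30.5/0.776 = 39.3, and then y* = 228 - 0.736·39.3 = 199.

x* ≈ 39.3, y* ≈ 199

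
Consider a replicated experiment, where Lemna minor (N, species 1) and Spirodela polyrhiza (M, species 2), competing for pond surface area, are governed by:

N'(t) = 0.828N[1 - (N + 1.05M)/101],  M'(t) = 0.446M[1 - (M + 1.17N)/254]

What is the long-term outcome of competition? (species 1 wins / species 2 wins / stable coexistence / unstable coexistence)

Compare the nullcline intercepts: K1/α12 = 101/1.05 = 96.2 < K2 = 254; K2/α21 = 254/1.17 = 217 > K1 = 101.
Since the inequalities point opposite ways, species 2 can invade but species 1 cannot.

species 2 excludes species 1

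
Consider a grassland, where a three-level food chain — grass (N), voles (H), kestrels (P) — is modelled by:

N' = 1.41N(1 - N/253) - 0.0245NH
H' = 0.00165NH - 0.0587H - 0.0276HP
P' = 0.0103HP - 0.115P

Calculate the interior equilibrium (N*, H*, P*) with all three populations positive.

N* ≈ 204, H* ≈ 11.2, P* ≈ 10.1

From dP/dt = 0: 0.0103H* = 0.115, so H* = 11.2.
From dN/dt = 0: 1.41(1 - N*/253) = 0.0245·11.2, giving N* = 253·(1 - 0.194) = 204.
From dH/dt = 0: 0.00165·204 - 0.0587 = 0.0276P*, so P* = 0.278/0.0276 = 10.1.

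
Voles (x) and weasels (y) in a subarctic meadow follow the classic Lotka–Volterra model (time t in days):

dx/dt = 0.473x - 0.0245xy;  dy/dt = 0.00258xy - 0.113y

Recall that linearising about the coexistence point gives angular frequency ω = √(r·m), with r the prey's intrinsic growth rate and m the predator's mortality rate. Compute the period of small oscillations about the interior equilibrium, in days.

T ≈ 27.2 days

Here r = 0.473 and m = 0.113, so r·m = 0.0534.
ω = √0.0534 = 0.231 per day, hence T = 2π/ω ≈ 27.2 days.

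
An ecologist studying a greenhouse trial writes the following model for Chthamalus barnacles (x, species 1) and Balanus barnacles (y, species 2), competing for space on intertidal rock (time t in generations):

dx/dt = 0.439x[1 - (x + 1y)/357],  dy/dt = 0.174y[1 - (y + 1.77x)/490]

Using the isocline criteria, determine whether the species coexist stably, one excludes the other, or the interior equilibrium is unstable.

unstable coexistence (outcome depends on initial conditions)

Compare the nullcline intercepts: K1/α12 = 357/1 = 357 < K2 = 490; K2/α21 = 490/1.77 = 277 < K1 = 357.
Since both are reversed, neither can invade when rare; the interior point is a saddle.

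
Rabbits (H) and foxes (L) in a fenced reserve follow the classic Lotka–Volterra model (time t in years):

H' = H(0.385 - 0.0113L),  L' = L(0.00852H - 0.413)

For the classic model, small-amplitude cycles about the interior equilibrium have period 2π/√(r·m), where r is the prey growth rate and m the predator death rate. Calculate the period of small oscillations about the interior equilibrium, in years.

Here r = 0.385 and m = 0.413, so r·m = 0.159.
ω = √0.159 = 0.399 per year, hence T = 2π/ω ≈ 15.8 years.

T ≈ 15.8 years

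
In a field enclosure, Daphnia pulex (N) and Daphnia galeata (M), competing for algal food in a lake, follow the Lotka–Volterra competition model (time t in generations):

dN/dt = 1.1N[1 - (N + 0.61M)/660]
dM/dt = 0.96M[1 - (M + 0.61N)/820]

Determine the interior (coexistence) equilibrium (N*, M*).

N* ≈ 254, M* ≈ 665

Setting both brackets to zero gives the nullclines N + 0.61M = 660 and 0.61N + M = 820.
Substituting M = 820 - 0.61N into the first: N(1 - 0.61·0.61) = 660 - 0.61·820.
So N* = 160/0.628 = 254, and then M* = 820 - 0.61·254 = 665.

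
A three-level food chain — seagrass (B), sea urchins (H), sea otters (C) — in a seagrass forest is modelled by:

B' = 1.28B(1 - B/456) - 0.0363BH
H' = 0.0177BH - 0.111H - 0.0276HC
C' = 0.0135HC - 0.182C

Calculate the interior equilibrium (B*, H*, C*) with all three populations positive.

B* ≈ 282, H* ≈ 13.5, C* ≈ 177

From dC/dt = 0: 0.0135H* = 0.182, so H* = 13.5.
From dB/dt = 0: 1.28(1 - B*/456) = 0.0363·13.5, giving B* = 456·(1 - 0.382) = 282.
From dH/dt = 0: 0.0177·282 - 0.111 = 0.0276C*, so C* = 4.87/0.0276 = 177.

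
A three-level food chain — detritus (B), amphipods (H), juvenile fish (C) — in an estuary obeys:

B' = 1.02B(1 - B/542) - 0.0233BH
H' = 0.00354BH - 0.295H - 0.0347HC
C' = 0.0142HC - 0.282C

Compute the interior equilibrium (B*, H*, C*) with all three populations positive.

From dC/dt = 0: 0.0142H* = 0.282, so H* = 19.9.
From dB/dt = 0: 1.02(1 - B*/542) = 0.0233·19.9, giving B* = 542·(1 - 0.454) = 296.
From dH/dt = 0: 0.00354·296 - 0.295 = 0.0347C*, so C* = 0.753/0.0347 = 21.7.

B* ≈ 296, H* ≈ 19.9, C* ≈ 21.7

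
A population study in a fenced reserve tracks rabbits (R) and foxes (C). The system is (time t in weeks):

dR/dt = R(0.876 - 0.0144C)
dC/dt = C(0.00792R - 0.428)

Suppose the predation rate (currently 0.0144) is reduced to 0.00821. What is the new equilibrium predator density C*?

C* ≈ 107

At the interior fixed point, setting dR/dt = 0 with R > 0 fixes C* = (prey growth rate)/(RC coefficient) — independent of the other coefficients.
With the change, C* = 0.876/0.00821 = 107; it rises from 60.8.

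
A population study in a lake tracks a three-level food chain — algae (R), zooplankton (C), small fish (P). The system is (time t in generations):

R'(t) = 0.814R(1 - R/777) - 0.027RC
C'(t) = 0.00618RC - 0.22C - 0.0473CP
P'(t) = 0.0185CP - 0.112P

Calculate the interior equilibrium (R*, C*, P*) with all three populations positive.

From dP/dt = 0: 0.0185C* = 0.112, so C* = 6.05.
From dR/dt = 0: 0.814(1 - R*/777) = 0.027·6.05, giving R* = 777·(1 - 0.201) = 621.
From dC/dt = 0: 0.00618·621 - 0.22 = 0.0473P*, so P* = 3.62/0.0473 = 76.5.

R* ≈ 621, C* ≈ 6.05, P* ≈ 76.5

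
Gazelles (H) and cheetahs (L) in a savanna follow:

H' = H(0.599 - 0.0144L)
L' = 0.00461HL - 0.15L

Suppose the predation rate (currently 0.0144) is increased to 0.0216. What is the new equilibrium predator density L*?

At the interior fixed point, setting dH/dt = 0 with H > 0 fixes L* = (prey growth rate)/(HL coefficient) — independent of the other coefficients.
With the change, L* = 0.599/0.0216 = 27.7; it falls from 41.6.

L* ≈ 27.7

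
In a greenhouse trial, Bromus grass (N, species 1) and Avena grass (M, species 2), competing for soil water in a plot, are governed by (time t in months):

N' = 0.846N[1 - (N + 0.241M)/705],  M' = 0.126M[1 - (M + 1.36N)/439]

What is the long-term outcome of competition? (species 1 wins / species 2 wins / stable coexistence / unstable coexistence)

species 1 excludes species 2

Compare the nullcline intercepts: K1/α12 = 705/0.241 = 2930 > K2 = 439; K2/α21 = 439/1.36 = 323 < K1 = 705.
Since the inequalities point opposite ways, species 1 can invade but species 2 cannot.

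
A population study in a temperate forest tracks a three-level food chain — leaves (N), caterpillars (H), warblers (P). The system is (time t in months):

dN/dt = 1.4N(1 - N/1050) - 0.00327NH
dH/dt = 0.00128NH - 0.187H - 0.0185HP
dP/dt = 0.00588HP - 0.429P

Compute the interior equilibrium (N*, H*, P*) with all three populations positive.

From dP/dt = 0: 0.00588H* = 0.429, so H* = 73.
From dN/dt = 0: 1.4(1 - N*/1050) = 0.00327·73, giving N* = 1050·(1 - 0.17) = 871.
From dH/dt = 0: 0.00128·871 - 0.187 = 0.0185P*, so P* = 0.928/0.0185 = 50.2.

N* ≈ 871, H* ≈ 73, P* ≈ 50.2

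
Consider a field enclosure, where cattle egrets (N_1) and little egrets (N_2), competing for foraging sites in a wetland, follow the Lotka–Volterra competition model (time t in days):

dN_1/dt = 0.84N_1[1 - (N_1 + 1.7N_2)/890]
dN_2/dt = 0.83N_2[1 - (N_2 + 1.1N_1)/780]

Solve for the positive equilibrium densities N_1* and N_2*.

Setting both brackets to zero gives the nullclines N_1 + 1.7N_2 = 890 and 1.1N_1 + N_2 = 780.
Substituting N_2 = 780 - 1.1N_1 into the first: N_1(1 - 1.7·1.1) = 890 - 1.7·780.
So N_1* = -436/-0.87 = 501, and then N_2* = 780 - 1.1·501 = 229.

N_1* ≈ 501, N_2* ≈ 229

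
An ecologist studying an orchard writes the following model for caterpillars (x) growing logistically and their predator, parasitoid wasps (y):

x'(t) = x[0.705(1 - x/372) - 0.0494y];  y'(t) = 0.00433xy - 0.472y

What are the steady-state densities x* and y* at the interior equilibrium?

x* ≈ 109, y* ≈ 10.1

From dy/dt = 0 with y > 0: 0.00433x* = 0.472, so x* = 109.
Substitute into dx/dt = 0: 0.705(1 - 109/372) = 0.0494y*.
The bracket is 0.707, giving y* = 0.498/0.0494 = 10.1.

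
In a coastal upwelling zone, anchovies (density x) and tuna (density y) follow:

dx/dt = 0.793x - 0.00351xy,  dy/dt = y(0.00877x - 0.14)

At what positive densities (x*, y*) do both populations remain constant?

x* ≈ 16, y* ≈ 226

Set dy/dt = 0 with y > 0: 0.00877x - 0.14 = 0, so x* = 0.14/0.00877 = 16.
Set dx/dt = 0 with x > 0: 0.793 - 0.00351y = 0, so y* = 0.793/0.00351 = 226.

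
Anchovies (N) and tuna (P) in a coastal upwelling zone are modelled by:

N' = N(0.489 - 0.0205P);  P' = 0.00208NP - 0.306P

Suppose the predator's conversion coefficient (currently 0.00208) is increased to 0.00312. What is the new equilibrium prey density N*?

N* ≈ 98.1

At the interior fixed point, setting dP/dt = 0 with P > 0 fixes N* = (predator death rate)/(NP coefficient) — independent of the other coefficients.
With the change, N* = 0.306/0.00312 = 98.1; it falls from 147.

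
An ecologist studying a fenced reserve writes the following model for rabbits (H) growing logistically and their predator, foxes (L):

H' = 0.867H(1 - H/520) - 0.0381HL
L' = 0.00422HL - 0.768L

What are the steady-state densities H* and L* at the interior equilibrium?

H* ≈ 182, L* ≈ 14.8

From dL/dt = 0 with L > 0: 0.00422H* = 0.768, so H* = 182.
Substitute into dH/dt = 0: 0.867(1 - 182/520) = 0.0381L*.
The bracket is 0.65, giving L* = 0.564/0.0381 = 14.8.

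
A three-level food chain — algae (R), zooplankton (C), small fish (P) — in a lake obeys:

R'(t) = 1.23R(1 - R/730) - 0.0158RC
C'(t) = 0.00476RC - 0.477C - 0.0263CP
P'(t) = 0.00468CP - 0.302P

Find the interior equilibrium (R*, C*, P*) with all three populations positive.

R* ≈ 125, C* ≈ 64.5, P* ≈ 4.47

From dP/dt = 0: 0.00468C* = 0.302, so C* = 64.5.
From dR/dt = 0: 1.23(1 - R*/730) = 0.0158·64.5, giving R* = 730·(1 - 0.829) = 125.
From dC/dt = 0: 0.00476·125 - 0.477 = 0.0263P*, so P* = 0.117/0.0263 = 4.47.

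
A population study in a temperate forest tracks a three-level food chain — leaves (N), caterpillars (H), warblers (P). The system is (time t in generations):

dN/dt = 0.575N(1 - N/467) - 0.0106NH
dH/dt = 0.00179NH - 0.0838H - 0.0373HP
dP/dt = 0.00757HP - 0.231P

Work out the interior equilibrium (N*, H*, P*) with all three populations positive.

From dP/dt = 0: 0.00757H* = 0.231, so H* = 30.5.
From dN/dt = 0: 0.575(1 - N*/467) = 0.0106·30.5, giving N* = 467·(1 - 0.563) = 204.
From dH/dt = 0: 0.00179·204 - 0.0838 = 0.0373P*, so P* = 0.282/0.0373 = 7.56.

N* ≈ 204, H* ≈ 30.5, P* ≈ 7.56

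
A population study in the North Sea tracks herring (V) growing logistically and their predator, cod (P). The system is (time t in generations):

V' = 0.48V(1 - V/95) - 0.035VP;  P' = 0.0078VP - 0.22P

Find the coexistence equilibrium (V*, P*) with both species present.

From dP/dt = 0 with P > 0: 0.0078V* = 0.22, so V* = 28.2.
Substitute into dV/dt = 0: 0.48(1 - 28.2/95) = 0.035P*.
The bracket is 0.703, giving P* = 0.337/0.035 = 9.64.

V* ≈ 28.2, P* ≈ 9.64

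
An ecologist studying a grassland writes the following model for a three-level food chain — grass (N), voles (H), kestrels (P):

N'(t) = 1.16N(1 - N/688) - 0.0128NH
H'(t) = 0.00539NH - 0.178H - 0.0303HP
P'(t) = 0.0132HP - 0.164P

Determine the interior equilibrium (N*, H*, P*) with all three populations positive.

From dP/dt = 0: 0.0132H* = 0.164, so H* = 12.4.
From dN/dt = 0: 1.16(1 - N*/688) = 0.0128·12.4, giving N* = 688·(1 - 0.137) = 594.
From dH/dt = 0: 0.00539·594 - 0.178 = 0.0303P*, so P* = 3.02/0.0303 = 99.7.

N* ≈ 594, H* ≈ 12.4, P* ≈ 99.7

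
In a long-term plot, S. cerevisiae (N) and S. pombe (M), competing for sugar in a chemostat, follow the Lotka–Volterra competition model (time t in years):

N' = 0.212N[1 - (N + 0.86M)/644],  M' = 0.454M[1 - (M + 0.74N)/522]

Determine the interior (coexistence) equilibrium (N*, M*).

N* ≈ 537, M* ≈ 125

Setting both brackets to zero gives the nullclines N + 0.86M = 644 and 0.74N + M = 522.
Substituting M = 522 - 0.74N into the first: N(1 - 0.86·0.74) = 644 - 0.86·522.
So N* = 195/0.364 = 537, and then M* = 522 - 0.74·537 = 125.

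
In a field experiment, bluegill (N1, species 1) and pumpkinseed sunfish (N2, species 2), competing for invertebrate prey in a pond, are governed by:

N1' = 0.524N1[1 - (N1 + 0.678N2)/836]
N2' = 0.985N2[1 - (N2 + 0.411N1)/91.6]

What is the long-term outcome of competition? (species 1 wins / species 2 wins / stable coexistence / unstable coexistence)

species 1 excludes species 2

Compare the nullcline intercepts: K1/α12 = 836/0.678 = 1230 > K2 = 91.6; K2/α21 = 91.6/0.411 = 223 < K1 = 836.
Since the inequalities point opposite ways, species 1 can invade but species 2 cannot.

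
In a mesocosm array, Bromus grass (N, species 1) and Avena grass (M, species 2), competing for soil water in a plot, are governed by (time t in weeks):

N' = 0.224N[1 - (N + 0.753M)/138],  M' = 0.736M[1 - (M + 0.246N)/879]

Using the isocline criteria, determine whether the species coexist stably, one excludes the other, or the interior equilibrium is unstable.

Compare the nullcline intercepts: K1/α12 = 138/0.753 = 183 < K2 = 879; K2/α21 = 879/0.246 = 3570 > K1 = 138.
Since the inequalities point opposite ways, species 2 can invade but species 1 cannot.

species 2 excludes species 1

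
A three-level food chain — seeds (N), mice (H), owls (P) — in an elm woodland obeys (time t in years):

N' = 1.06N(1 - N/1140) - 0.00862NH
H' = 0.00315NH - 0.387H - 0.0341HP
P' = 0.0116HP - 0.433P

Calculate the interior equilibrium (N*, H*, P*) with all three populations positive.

From dP/dt = 0: 0.0116H* = 0.433, so H* = 37.3.
From dN/dt = 0: 1.06(1 - N*/1140) = 0.00862·37.3, giving N* = 1140·(1 - 0.304) = 794.
From dH/dt = 0: 0.00315·794 - 0.387 = 0.0341P*, so P* = 2.11/0.0341 = 62.

N* ≈ 794, H* ≈ 37.3, P* ≈ 62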